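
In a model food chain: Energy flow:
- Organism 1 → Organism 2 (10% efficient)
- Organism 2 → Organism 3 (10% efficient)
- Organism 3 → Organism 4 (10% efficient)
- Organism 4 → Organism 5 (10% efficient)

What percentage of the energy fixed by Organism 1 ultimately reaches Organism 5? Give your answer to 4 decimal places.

0.0100%

Product of link efficiencies: 0.1 × 0.1 × 0.1 × 0.1 = 0.0001
As a percentage: 0.0001 × 100 = 0.0100%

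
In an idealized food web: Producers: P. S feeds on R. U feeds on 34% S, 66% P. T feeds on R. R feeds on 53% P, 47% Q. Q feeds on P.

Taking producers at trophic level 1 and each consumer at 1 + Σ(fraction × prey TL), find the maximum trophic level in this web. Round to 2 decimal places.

3.47

Q: 1 + 1 = 2
R: 1 + (0.53×1 + 0.47×2) = 2.47
S: 1 + 2.47 = 3.47
T: 1 + 2.47 = 3.47
U: 1 + (0.34×3.47 + 0.66×1) = 2.8398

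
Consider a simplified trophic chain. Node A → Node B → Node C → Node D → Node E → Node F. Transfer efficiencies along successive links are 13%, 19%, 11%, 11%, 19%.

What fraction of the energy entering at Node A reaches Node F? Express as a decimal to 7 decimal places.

0.0000568

Product of link efficiencies: 0.13 × 0.19 × 0.11 × 0.11 × 0.19 = 0.0000567853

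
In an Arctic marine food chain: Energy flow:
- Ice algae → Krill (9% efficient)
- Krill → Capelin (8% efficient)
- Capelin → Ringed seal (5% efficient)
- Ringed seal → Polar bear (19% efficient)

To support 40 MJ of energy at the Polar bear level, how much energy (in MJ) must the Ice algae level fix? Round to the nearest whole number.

584795 MJ

Cumulative transfer efficiency: 0.09 × 0.08 × 0.05 × 0.19 = 0.0000684
Ice algae energy = 40 / 0.0000684 = 584795 MJ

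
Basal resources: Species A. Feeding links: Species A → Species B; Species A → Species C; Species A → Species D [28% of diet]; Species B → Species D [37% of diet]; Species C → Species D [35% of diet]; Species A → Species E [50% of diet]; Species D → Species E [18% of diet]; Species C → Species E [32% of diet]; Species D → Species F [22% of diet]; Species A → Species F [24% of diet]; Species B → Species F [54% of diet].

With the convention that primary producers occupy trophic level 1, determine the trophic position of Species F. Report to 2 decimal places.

2.92

Species B: 1 + 1 = 2
Species C: 1 + 1 = 2
Species D: 1 + (0.28×1 + 0.37×2 + 0.35×2) = 2.72
Species E: 1 + (0.5×1 + 0.18×2.72 + 0.32×2) = 2.6296
Species F: 1 + (0.22×2.72 + 0.24×1 + 0.54×2) = 2.9184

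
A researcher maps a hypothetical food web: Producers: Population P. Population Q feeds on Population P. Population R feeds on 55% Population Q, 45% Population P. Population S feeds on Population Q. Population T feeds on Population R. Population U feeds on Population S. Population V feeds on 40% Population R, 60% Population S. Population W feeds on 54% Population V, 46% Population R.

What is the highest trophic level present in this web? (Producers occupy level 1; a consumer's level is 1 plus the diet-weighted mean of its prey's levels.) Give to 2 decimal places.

4.24

Population Q: 1 + 1 = 2
Population R: 1 + (0.55×2 + 0.45×1) = 2.55
Population S: 1 + 2 = 3
Population T: 1 + 2.55 = 3.55
Population U: 1 + 3 = 4
Population V: 1 + (0.4×2.55 + 0.6×3) = 3.82
Population W: 1 + (0.54×3.82 + 0.46×2.55) = 4.2358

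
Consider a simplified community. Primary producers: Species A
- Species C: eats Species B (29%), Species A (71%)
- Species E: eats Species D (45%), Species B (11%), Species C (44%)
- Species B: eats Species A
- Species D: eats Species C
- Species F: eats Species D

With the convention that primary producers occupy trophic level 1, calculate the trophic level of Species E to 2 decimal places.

Species B: 1 + 1 = 2
Species C: 1 + (0.29×2 + 0.71×1) = 2.29
Species D: 1 + 2.29 = 3.29
Species E: 1 + (0.45×3.29 + 0.11×2 + 0.44×2.29) = 3.7081
Species F: 1 + 3.29 = 4.29

3.71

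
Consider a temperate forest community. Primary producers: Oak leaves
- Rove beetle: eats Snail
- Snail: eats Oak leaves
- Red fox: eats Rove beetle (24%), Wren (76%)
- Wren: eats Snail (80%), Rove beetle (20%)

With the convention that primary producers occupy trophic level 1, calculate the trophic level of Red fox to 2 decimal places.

Snail: 1 + 1 = 2
Rove beetle: 1 + 2 = 3
Wren: 1 + (0.8×2 + 0.2×3) = 3.2
Red fox: 1 + (0.24×3 + 0.76×3.2) = 4.152

4.15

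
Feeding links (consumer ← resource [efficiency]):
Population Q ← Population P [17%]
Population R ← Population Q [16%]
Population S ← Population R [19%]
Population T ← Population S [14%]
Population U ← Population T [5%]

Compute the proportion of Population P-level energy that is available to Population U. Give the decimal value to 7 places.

Product of link efficiencies: 0.17 × 0.16 × 0.19 × 0.14 × 0.05 = 0.000036176

0.0000362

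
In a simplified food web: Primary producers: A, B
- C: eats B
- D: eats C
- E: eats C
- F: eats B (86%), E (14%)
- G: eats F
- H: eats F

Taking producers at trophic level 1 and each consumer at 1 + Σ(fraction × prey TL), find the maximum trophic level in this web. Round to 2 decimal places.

C: 1 + 1 = 2
D: 1 + 2 = 3
E: 1 + 2 = 3
F: 1 + (0.86×1 + 0.14×3) = 2.28
G: 1 + 2.28 = 3.28
H: 1 + 2.28 = 3.28

3.28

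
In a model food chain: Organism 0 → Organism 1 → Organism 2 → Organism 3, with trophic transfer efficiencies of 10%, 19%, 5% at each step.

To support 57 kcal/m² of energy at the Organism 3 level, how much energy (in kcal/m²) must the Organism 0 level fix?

Cumulative transfer efficiency: 0.1 × 0.19 × 0.05 = 0.00095
Organism 0 energy = 57 / 0.00095 = 60000 kcal/m²

60000 kcal/m²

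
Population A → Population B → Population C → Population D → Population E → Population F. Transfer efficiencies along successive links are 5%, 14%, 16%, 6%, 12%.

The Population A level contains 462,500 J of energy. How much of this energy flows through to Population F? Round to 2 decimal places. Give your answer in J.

Population B: 462500 × 0.05 = 23125 J
Population C: 23125 × 0.14 = 3237.5 J
Population D: 3237.5 × 0.16 = 518 J
Population E: 518 × 0.06 = 31.08 J
Population F: 31.08 × 0.12 = 3.7296 J

3.73 J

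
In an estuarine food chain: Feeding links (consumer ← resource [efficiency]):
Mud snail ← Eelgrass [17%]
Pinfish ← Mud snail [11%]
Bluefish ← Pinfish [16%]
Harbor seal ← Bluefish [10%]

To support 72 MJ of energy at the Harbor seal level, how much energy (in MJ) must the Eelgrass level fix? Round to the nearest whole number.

Cumulative transfer efficiency: 0.17 × 0.11 × 0.16 × 0.1 = 0.0002992
Eelgrass energy = 72 / 0.0002992 = 240642 MJ

240642 MJ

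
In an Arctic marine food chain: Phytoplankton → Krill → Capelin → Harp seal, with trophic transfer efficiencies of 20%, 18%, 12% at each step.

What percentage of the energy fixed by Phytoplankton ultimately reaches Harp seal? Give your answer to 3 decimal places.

Product of link efficiencies: 0.2 × 0.18 × 0.12 = 0.00432
As a percentage: 0.00432 × 100 = 0.432%

0.432%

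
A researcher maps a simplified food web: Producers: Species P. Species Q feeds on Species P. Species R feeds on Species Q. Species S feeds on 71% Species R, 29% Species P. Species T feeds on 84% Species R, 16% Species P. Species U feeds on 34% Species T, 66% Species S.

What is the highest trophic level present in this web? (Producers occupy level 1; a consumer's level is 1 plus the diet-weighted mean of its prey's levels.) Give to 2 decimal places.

Species Q: 1 + 1 = 2
Species R: 1 + 2 = 3
Species S: 1 + (0.71×3 + 0.29×1) = 3.42
Species T: 1 + (0.84×3 + 0.16×1) = 3.68
Species U: 1 + (0.34×3.68 + 0.66×3.42) = 4.5084

4.51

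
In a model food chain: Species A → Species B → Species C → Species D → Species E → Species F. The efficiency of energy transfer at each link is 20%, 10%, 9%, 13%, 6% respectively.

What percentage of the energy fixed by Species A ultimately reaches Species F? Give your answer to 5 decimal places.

Product of link efficiencies: 0.2 × 0.1 × 0.09 × 0.13 × 0.06 = 0.00001404
As a percentage: 0.00001404 × 100 = 0.00140%

0.00140%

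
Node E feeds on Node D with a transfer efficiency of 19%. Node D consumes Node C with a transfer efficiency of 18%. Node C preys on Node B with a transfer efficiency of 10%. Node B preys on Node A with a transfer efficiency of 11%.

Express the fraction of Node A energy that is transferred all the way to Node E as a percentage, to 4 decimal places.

0.0376%

Product of link efficiencies: 0.11 × 0.1 × 0.18 × 0.19 = 0.0003762
As a percentage: 0.0003762 × 100 = 0.0376%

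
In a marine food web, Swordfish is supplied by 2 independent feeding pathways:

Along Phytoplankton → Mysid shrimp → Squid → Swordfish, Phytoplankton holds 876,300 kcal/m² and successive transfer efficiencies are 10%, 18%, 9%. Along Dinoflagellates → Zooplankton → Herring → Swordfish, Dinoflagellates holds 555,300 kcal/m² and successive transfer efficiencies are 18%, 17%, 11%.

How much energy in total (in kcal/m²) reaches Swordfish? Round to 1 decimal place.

Via Phytoplankton: 876300 × 0.1 × 0.18 × 0.09 = 1419.606 kcal/m²
Via Dinoflagellates: 555300 × 0.18 × 0.17 × 0.11 = 1869.1398 kcal/m²
Total at Swordfish: 1419.606 + 1869.1398 = 3288.7458 kcal/m²

3288.7 kcal/m²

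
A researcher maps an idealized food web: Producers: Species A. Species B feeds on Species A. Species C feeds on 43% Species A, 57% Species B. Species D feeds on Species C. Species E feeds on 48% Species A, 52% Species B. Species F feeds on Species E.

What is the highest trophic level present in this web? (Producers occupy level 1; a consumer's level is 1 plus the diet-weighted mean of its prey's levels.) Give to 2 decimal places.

3.57

Species B: 1 + 1 = 2
Species C: 1 + (0.43×1 + 0.57×2) = 2.57
Species D: 1 + 2.57 = 3.57
Species E: 1 + (0.48×1 + 0.52×2) = 2.52
Species F: 1 + 2.52 = 3.52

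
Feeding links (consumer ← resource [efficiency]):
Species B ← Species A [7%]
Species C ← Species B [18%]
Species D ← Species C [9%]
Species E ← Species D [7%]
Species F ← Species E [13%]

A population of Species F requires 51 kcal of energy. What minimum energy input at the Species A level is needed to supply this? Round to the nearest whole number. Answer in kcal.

Cumulative transfer efficiency: 0.07 × 0.18 × 0.09 × 0.07 × 0.13 = 0.0000103194
Species A energy = 51 / 0.0000103194 = 4942148 kcal

4942148 kcal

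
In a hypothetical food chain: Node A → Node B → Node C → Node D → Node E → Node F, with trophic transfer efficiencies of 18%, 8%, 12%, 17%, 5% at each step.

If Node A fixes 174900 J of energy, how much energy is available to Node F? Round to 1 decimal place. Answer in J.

2.6 J

Node B: 174900 × 0.18 = 31482 J
Node C: 31482 × 0.08 = 2518.56 J
Node D: 2518.56 × 0.12 = 302.2272 J
Node E: 302.2272 × 0.17 = 51.378624 J
Node F: 51.378624 × 0.05 = 2.5689312 J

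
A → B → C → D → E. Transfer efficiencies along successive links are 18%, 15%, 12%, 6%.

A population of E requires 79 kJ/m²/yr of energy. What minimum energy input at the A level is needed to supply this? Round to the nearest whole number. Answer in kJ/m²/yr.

406379 kJ/m²/yr

Cumulative transfer efficiency: 0.18 × 0.15 × 0.12 × 0.06 = 0.0001944
A energy = 79 / 0.0001944 = 406379 kJ/m²/yr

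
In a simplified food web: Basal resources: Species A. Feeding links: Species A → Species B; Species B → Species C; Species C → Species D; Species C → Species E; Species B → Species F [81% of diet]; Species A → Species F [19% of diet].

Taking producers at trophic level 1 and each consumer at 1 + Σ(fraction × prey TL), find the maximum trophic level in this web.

Species B: 1 + 1 = 2
Species C: 1 + 2 = 3
Species D: 1 + 3 = 4
Species E: 1 + 3 = 4
Species F: 1 + (0.81×2 + 0.19×1) = 2.81

4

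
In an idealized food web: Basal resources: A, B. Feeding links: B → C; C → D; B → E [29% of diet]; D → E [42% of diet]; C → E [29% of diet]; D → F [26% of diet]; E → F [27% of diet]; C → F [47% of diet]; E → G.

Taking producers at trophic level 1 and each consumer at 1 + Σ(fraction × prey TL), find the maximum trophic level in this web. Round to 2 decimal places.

C: 1 + 1 = 2
D: 1 + 2 = 3
E: 1 + (0.29×1 + 0.42×3 + 0.29×2) = 3.13
F: 1 + (0.26×3 + 0.27×3.13 + 0.47×2) = 3.5651
G: 1 + 3.13 = 4.13

4.13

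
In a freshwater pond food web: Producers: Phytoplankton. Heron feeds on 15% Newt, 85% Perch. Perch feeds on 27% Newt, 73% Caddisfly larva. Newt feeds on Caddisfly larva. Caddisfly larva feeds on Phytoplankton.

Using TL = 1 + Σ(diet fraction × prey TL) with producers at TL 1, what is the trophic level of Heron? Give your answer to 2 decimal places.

Caddisfly larva: 1 + 1 = 2
Newt: 1 + 2 = 3
Perch: 1 + (0.27×3 + 0.73×2) = 3.27
Heron: 1 + (0.15×3 + 0.85×3.27) = 4.2295

4.23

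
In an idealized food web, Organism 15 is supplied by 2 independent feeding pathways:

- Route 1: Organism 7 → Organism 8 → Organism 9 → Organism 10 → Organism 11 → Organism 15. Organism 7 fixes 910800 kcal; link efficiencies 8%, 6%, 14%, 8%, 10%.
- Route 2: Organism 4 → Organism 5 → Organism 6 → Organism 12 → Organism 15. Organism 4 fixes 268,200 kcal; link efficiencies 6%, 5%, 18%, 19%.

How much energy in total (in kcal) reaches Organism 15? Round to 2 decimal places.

32.41 kcal

Route 1: 910800 × 0.08 × 0.06 × 0.14 × 0.08 × 0.1 = 4.8964608 kcal
Route 2: 268200 × 0.06 × 0.05 × 0.18 × 0.19 = 27.51732 kcal
Total at Organism 15: 4.8964608 + 27.51732 = 32.4137808 kcal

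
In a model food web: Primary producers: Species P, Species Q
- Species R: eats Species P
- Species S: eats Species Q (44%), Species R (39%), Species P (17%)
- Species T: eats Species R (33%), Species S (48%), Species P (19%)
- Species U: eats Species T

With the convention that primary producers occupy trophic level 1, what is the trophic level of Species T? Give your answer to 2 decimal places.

3.00

Species R: 1 + 1 = 2
Species S: 1 + (0.44×1 + 0.39×2 + 0.17×1) = 2.39
Species T: 1 + (0.33×2 + 0.48×2.39 + 0.19×1) = 2.9972
Species U: 1 + 2.9972 = 3.9972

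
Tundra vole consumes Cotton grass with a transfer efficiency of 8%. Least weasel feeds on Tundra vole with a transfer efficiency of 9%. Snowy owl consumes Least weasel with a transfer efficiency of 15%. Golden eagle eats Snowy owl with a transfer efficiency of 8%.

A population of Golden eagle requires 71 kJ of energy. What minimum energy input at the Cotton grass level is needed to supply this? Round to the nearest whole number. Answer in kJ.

Cumulative transfer efficiency: 0.08 × 0.09 × 0.15 × 0.08 = 0.0000864
Cotton grass energy = 71 / 0.0000864 = 821759 kJ

821759 kJ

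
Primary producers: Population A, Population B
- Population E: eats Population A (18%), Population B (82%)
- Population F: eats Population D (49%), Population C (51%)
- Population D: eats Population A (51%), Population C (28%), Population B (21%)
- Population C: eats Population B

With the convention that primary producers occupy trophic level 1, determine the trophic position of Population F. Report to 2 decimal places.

3.14

Population C: 1 + 1 = 2
Population D: 1 + (0.51×1 + 0.28×2 + 0.21×1) = 2.28
Population E: 1 + (0.18×1 + 0.82×1) = 2
Population F: 1 + (0.49×2.28 + 0.51×2) = 3.1372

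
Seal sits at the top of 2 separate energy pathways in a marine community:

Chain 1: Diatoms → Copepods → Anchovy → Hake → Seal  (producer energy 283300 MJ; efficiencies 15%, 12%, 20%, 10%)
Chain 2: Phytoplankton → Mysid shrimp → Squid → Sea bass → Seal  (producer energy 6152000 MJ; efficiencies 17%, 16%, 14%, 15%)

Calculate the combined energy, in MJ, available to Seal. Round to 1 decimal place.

3616.0 MJ

Chain 1: 283300 × 0.15 × 0.12 × 0.2 × 0.1 = 101.988 MJ
Chain 2: 6152000 × 0.17 × 0.16 × 0.14 × 0.15 = 3514.0224 MJ
Total at Seal: 101.988 + 3514.0224 = 3616.0104 MJ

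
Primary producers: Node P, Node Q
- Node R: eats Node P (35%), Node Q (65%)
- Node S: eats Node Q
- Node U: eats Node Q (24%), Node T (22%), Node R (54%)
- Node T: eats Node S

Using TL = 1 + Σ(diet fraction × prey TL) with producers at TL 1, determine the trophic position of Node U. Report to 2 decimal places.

2.98

Node R: 1 + (0.35×1 + 0.65×1) = 2
Node S: 1 + 1 = 2
Node T: 1 + 2 = 3
Node U: 1 + (0.24×1 + 0.22×3 + 0.54×2) = 2.98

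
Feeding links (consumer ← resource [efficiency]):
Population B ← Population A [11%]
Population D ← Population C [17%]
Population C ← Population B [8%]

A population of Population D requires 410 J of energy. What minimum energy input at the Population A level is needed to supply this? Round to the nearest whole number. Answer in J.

Cumulative transfer efficiency: 0.11 × 0.08 × 0.17 = 0.001496
Population A energy = 410 / 0.001496 = 274064 J

274064 J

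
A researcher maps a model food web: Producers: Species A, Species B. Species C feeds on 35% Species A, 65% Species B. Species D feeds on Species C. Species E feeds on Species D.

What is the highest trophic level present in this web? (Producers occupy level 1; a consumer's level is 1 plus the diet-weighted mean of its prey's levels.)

4

Species C: 1 + (0.35×1 + 0.65×1) = 2
Species D: 1 + 2 = 3
Species E: 1 + 3 = 4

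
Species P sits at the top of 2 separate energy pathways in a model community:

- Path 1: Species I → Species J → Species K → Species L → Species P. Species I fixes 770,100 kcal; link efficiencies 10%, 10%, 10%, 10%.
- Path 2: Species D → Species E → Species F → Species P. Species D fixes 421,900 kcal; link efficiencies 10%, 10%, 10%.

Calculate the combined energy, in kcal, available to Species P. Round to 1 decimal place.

Path 1: 770100 × 0.1 × 0.1 × 0.1 × 0.1 = 77.01 kcal
Path 2: 421900 × 0.1 × 0.1 × 0.1 = 421.9 kcal
Total at Species P: 77.01 + 421.9 = 498.91 kcal

498.9 kcal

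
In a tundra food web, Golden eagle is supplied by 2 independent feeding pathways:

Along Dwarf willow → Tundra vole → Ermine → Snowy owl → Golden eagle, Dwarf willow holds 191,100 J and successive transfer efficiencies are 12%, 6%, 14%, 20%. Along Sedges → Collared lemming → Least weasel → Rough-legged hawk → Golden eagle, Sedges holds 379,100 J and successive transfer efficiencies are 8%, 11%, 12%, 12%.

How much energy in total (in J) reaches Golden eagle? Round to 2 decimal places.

Via Dwarf willow: 191100 × 0.12 × 0.06 × 0.14 × 0.2 = 38.52576 J
Via Sedges: 379100 × 0.08 × 0.11 × 0.12 × 0.12 = 48.039552 J
Total at Golden eagle: 38.52576 + 48.039552 = 86.565312 J

86.57 J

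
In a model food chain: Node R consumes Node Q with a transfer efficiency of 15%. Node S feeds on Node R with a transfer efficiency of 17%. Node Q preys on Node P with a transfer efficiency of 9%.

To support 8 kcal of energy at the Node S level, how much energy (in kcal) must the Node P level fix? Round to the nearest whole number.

3486 kcal

Cumulative transfer efficiency: 0.09 × 0.15 × 0.17 = 0.002295
Node P energy = 8 / 0.002295 = 3486 kcal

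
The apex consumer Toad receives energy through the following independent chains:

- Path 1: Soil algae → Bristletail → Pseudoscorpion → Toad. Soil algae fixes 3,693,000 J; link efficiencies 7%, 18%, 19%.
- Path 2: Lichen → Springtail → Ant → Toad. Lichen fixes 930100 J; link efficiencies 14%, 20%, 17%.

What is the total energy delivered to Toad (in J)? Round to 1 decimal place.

13268.3 J

Path 1: 3693000 × 0.07 × 0.18 × 0.19 = 8841.042 J
Path 2: 930100 × 0.14 × 0.2 × 0.17 = 4427.276 J
Total at Toad: 8841.042 + 4427.276 = 13268.318 J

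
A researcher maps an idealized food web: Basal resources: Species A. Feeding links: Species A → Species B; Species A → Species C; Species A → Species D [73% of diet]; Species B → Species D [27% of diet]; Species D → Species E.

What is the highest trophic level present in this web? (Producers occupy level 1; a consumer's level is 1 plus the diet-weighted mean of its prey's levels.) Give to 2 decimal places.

3.27

Species B: 1 + 1 = 2
Species C: 1 + 1 = 2
Species D: 1 + (0.73×1 + 0.27×2) = 2.27
Species E: 1 + 2.27 = 3.27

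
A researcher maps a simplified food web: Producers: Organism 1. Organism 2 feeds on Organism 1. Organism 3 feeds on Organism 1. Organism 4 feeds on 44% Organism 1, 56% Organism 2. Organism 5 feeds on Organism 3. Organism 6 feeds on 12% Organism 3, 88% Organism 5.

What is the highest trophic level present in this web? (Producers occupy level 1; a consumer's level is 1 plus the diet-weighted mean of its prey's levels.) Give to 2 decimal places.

3.88

Organism 2: 1 + 1 = 2
Organism 3: 1 + 1 = 2
Organism 4: 1 + (0.44×1 + 0.56×2) = 2.56
Organism 5: 1 + 2 = 3
Organism 6: 1 + (0.12×2 + 0.88×3) = 3.88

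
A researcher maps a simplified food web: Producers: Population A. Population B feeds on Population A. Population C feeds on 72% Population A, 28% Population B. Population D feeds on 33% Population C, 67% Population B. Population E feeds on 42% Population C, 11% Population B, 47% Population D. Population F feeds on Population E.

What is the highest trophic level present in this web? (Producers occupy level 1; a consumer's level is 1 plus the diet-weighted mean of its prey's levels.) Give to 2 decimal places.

4.63

Population B: 1 + 1 = 2
Population C: 1 + (0.72×1 + 0.28×2) = 2.28
Population D: 1 + (0.33×2.28 + 0.67×2) = 3.0924
Population E: 1 + (0.42×2.28 + 0.11×2 + 0.47×3.0924) = 3.631028
Population F: 1 + 3.631028 = 4.631028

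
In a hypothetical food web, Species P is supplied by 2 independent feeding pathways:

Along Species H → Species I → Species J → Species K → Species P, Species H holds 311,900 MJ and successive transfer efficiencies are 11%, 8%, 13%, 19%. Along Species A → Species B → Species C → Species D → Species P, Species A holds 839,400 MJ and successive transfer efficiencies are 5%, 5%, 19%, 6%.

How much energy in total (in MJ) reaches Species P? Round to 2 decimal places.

Via Species H: 311900 × 0.11 × 0.08 × 0.13 × 0.19 = 67.794584 MJ
Via Species A: 839400 × 0.05 × 0.05 × 0.19 × 0.06 = 23.9229 MJ
Total at Species P: 67.794584 + 23.9229 = 91.717484 MJ

91.72 MJ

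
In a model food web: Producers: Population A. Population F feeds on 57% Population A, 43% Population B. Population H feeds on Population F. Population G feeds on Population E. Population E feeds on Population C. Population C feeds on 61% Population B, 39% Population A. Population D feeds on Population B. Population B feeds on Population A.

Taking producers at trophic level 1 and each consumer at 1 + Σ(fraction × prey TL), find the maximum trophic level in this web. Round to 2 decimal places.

4.61

Population B: 1 + 1 = 2
Population C: 1 + (0.61×2 + 0.39×1) = 2.61
Population D: 1 + 2 = 3
Population E: 1 + 2.61 = 3.61
Population F: 1 + (0.57×1 + 0.43×2) = 2.43
Population G: 1 + 3.61 = 4.61
Population H: 1 + 2.43 = 3.43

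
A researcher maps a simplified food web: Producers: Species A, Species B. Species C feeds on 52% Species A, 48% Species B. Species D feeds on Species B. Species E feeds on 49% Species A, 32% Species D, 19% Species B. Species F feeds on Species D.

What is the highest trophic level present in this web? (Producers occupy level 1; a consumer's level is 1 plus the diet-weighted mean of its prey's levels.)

Species C: 1 + (0.52×1 + 0.48×1) = 2
Species D: 1 + 1 = 2
Species E: 1 + (0.49×1 + 0.32×2 + 0.19×1) = 2.32
Species F: 1 + 2 = 3

3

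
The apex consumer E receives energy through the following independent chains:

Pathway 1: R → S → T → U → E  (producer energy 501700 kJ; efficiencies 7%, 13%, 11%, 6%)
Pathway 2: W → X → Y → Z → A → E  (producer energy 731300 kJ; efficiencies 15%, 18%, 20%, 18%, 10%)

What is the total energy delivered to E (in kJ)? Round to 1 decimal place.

Pathway 1: 501700 × 0.07 × 0.13 × 0.11 × 0.06 = 30.132102 kJ
Pathway 2: 731300 × 0.15 × 0.18 × 0.2 × 0.18 × 0.1 = 71.08236 kJ
Total at E: 30.132102 + 71.08236 = 101.214462 kJ

101.2 kJ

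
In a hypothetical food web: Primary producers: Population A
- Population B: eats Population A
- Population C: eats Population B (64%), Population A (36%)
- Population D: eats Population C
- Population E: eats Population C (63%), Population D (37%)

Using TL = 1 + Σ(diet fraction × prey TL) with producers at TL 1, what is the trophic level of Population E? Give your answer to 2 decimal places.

Population B: 1 + 1 = 2
Population C: 1 + (0.64×2 + 0.36×1) = 2.64
Population D: 1 + 2.64 = 3.64
Population E: 1 + (0.63×2.64 + 0.37×3.64) = 4.01

4.01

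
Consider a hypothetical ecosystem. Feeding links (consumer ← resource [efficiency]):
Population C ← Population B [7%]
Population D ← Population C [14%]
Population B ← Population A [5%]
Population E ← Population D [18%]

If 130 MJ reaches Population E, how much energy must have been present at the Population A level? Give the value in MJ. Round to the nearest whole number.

Cumulative transfer efficiency: 0.05 × 0.07 × 0.14 × 0.18 = 0.0000882
Population A energy = 130 / 0.0000882 = 1473923 MJ

1473923 MJ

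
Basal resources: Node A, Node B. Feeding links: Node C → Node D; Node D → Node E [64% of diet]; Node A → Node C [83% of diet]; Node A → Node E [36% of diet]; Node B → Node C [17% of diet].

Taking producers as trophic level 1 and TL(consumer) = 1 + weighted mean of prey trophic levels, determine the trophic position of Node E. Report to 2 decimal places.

3.28

Node C: 1 + (0.17×1 + 0.83×1) = 2
Node D: 1 + 2 = 3
Node E: 1 + (0.64×3 + 0.36×1) = 3.28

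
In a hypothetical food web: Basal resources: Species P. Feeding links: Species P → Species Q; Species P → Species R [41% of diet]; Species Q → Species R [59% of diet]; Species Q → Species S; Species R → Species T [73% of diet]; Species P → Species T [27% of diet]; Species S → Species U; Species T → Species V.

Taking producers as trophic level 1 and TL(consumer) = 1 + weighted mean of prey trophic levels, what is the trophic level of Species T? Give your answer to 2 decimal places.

3.16

Species Q: 1 + 1 = 2
Species R: 1 + (0.41×1 + 0.59×2) = 2.59
Species S: 1 + 2 = 3
Species T: 1 + (0.73×2.59 + 0.27×1) = 3.1607
Species U: 1 + 3 = 4
Species V: 1 + 3.1607 = 4.1607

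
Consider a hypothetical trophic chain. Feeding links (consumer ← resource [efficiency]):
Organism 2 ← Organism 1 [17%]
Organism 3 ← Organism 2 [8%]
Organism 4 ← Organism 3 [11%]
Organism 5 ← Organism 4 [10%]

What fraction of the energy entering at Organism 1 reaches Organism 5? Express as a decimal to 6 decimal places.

0.000150

Product of link efficiencies: 0.17 × 0.08 × 0.11 × 0.1 = 0.0001496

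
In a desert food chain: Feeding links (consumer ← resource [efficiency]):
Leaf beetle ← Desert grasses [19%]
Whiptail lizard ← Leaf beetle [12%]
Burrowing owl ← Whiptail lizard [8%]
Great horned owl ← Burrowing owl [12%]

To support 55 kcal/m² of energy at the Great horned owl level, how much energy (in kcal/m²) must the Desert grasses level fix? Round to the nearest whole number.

Cumulative transfer efficiency: 0.19 × 0.12 × 0.08 × 0.12 = 0.00021888
Desert grasses energy = 55 / 0.00021888 = 251279 kcal/m²

251279 kcal/m²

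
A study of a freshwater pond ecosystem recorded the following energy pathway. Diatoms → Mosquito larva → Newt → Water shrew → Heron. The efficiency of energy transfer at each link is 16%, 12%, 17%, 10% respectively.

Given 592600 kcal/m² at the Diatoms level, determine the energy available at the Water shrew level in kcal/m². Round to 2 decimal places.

Mosquito larva: 592600 × 0.16 = 94816 kcal/m²
Newt: 94816 × 0.12 = 11377.92 kcal/m²
Water shrew: 11377.92 × 0.17 = 1934.2464 kcal/m²

1934.25 kcal/m²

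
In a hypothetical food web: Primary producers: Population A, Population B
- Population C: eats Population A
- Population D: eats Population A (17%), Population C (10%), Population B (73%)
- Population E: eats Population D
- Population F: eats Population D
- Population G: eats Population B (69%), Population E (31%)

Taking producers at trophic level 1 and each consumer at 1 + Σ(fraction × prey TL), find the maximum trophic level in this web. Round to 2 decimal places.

3.10

Population C: 1 + 1 = 2
Population D: 1 + (0.17×1 + 0.1×2 + 0.73×1) = 2.1
Population E: 1 + 2.1 = 3.1
Population F: 1 + 2.1 = 3.1
Population G: 1 + (0.69×1 + 0.31×3.1) = 2.651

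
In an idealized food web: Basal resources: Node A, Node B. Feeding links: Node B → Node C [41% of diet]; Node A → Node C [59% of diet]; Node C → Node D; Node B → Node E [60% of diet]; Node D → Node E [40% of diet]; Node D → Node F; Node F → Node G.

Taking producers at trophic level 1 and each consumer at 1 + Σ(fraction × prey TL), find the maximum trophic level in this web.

5

Node C: 1 + (0.41×1 + 0.59×1) = 2
Node D: 1 + 2 = 3
Node E: 1 + (0.6×1 + 0.4×3) = 2.8
Node F: 1 + 3 = 4
Node G: 1 + 4 = 5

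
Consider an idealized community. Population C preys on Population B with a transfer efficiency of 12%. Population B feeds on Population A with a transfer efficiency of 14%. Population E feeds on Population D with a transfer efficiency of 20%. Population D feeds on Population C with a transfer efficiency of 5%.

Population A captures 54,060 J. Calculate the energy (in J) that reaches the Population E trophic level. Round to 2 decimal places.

9.08 J

Population B: 54060 × 0.14 = 7568.4 J
Population C: 7568.4 × 0.12 = 908.208 J
Population D: 908.208 × 0.05 = 45.4104 J
Population E: 45.4104 × 0.2 = 9.08208 J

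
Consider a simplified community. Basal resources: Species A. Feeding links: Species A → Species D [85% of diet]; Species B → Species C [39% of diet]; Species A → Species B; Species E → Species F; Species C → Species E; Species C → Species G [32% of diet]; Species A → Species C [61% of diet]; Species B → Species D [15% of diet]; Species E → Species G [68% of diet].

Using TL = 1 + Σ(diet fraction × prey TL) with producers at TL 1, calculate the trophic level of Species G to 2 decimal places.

4.07

Species B: 1 + 1 = 2
Species C: 1 + (0.61×1 + 0.39×2) = 2.39
Species D: 1 + (0.15×2 + 0.85×1) = 2.15
Species E: 1 + 2.39 = 3.39
Species F: 1 + 3.39 = 4.39
Species G: 1 + (0.32×2.39 + 0.68×3.39) = 4.07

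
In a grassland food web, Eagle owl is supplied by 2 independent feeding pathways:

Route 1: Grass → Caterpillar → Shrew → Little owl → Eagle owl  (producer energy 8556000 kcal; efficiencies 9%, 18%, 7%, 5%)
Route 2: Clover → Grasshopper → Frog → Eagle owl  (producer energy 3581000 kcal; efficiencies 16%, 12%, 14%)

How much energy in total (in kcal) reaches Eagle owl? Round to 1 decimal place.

10110.9 kcal

Route 1: 8556000 × 0.09 × 0.18 × 0.07 × 0.05 = 485.1252 kcal
Route 2: 3581000 × 0.16 × 0.12 × 0.14 = 9625.728 kcal
Total at Eagle owl: 485.1252 + 9625.728 = 10110.8532 kcal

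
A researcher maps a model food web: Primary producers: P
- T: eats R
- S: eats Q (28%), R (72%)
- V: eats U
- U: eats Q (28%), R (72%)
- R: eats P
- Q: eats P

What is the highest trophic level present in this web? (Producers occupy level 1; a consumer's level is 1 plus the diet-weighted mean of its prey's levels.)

Q: 1 + 1 = 2
R: 1 + 1 = 2
S: 1 + (0.28×2 + 0.72×2) = 3
T: 1 + 2 = 3
U: 1 + (0.28×2 + 0.72×2) = 3
V: 1 + 3 = 4

4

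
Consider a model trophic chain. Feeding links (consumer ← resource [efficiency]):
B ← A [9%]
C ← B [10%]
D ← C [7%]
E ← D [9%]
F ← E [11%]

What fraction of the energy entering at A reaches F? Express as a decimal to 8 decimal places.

Product of link efficiencies: 0.09 × 0.1 × 0.07 × 0.09 × 0.11 = 0.000006237

0.00000624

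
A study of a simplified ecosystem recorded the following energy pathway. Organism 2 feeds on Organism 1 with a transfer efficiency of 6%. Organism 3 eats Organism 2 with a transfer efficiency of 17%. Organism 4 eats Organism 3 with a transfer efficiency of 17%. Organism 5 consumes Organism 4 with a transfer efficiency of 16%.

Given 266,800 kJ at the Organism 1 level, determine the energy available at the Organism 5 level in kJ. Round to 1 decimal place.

74.0 kJ

Organism 2: 266800 × 0.06 = 16008 kJ
Organism 3: 16008 × 0.17 = 2721.36 kJ
Organism 4: 2721.36 × 0.17 = 462.6312 kJ
Organism 5: 462.6312 × 0.16 = 74.020992 kJ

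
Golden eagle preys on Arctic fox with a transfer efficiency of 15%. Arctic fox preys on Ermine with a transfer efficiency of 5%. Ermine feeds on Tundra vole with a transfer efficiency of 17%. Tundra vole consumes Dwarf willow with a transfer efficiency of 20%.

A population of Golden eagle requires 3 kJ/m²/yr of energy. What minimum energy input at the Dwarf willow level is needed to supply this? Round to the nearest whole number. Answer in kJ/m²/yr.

11765 kJ/m²/yr

Cumulative transfer efficiency: 0.2 × 0.17 × 0.05 × 0.15 = 0.000255
Dwarf willow energy = 3 / 0.000255 = 11765 kJ/m²/yr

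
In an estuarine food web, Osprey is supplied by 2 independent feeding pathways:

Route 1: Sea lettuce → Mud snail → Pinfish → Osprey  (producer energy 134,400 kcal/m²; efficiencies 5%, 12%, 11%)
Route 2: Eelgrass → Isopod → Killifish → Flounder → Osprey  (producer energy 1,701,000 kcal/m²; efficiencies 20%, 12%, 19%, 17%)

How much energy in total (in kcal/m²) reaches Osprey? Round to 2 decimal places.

1407.32 kcal/m²

Route 1: 134400 × 0.05 × 0.12 × 0.11 = 88.704 kcal/m²
Route 2: 1701000 × 0.2 × 0.12 × 0.19 × 0.17 = 1318.6152 kcal/m²
Total at Osprey: 88.704 + 1318.6152 = 1407.3192 kcal/m²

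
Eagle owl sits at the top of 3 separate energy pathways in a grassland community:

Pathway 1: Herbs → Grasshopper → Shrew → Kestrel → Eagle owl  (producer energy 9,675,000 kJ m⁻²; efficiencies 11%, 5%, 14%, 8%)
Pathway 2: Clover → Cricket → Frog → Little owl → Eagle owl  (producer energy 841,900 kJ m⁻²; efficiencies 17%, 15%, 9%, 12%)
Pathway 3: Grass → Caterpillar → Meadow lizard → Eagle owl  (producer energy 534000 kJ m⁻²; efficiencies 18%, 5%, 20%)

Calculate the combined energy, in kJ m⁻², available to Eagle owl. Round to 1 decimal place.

1789.0 kJ m⁻²

Pathway 1: 9675000 × 0.11 × 0.05 × 0.14 × 0.08 = 595.98 kJ m⁻²
Pathway 2: 841900 × 0.17 × 0.15 × 0.09 × 0.12 = 231.85926 kJ m⁻²
Pathway 3: 534000 × 0.18 × 0.05 × 0.2 = 961.2 kJ m⁻²
Total at Eagle owl: 595.98 + 231.85926 + 961.2 = 1789.03926 kJ m⁻²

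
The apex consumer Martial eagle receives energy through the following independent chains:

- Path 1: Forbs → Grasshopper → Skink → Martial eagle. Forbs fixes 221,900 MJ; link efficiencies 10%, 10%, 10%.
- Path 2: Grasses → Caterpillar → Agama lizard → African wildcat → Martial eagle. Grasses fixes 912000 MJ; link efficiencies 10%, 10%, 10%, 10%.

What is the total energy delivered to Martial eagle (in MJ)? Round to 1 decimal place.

Path 1: 221900 × 0.1 × 0.1 × 0.1 = 221.9 MJ
Path 2: 912000 × 0.1 × 0.1 × 0.1 × 0.1 = 91.2 MJ
Total at Martial eagle: 221.9 + 91.2 = 313.1 MJ

313.1 MJ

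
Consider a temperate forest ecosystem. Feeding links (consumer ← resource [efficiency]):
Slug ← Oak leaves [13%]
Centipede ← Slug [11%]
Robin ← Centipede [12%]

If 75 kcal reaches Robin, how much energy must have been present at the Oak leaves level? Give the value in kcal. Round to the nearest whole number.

Cumulative transfer efficiency: 0.13 × 0.11 × 0.12 = 0.001716
Oak leaves energy = 75 / 0.001716 = 43706 kcal

43706 kcal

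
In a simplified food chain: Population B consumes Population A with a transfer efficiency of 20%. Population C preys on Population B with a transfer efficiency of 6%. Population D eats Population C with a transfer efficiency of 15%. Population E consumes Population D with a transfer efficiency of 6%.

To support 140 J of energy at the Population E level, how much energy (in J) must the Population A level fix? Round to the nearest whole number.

Cumulative transfer efficiency: 0.2 × 0.06 × 0.15 × 0.06 = 0.000108
Population A energy = 140 / 0.000108 = 1296296 J

1296296 J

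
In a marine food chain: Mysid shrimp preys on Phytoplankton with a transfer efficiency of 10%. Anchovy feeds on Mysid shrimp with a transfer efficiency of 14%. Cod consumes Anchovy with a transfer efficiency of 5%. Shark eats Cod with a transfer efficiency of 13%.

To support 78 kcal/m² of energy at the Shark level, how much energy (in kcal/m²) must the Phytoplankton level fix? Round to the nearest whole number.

857143 kcal/m²

Cumulative transfer efficiency: 0.1 × 0.14 × 0.05 × 0.13 = 0.000091
Phytoplankton energy = 78 / 0.000091 = 857143 kcal/m²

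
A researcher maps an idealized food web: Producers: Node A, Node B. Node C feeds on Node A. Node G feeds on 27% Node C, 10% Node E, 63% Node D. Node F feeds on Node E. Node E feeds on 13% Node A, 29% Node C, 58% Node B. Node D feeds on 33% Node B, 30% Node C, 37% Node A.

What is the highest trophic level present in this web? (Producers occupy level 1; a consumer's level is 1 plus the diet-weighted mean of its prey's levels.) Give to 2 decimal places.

Node C: 1 + 1 = 2
Node D: 1 + (0.33×1 + 0.3×2 + 0.37×1) = 2.3
Node E: 1 + (0.13×1 + 0.29×2 + 0.58×1) = 2.29
Node F: 1 + 2.29 = 3.29
Node G: 1 + (0.27×2 + 0.1×2.29 + 0.63×2.3) = 3.218

3.29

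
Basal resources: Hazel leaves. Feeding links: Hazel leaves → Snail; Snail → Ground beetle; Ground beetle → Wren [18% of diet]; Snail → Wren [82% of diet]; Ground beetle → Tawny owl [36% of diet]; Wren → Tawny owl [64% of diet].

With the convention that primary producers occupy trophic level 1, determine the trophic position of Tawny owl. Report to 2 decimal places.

4.12

Snail: 1 + 1 = 2
Ground beetle: 1 + 2 = 3
Wren: 1 + (0.18×3 + 0.82×2) = 3.18
Tawny owl: 1 + (0.36×3 + 0.64×3.18) = 4.1152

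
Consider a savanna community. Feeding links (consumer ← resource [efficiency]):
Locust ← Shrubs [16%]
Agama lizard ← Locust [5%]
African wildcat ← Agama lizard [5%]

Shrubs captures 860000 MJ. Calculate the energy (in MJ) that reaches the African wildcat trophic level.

Locust: 860000 × 0.16 = 137600 MJ
Agama lizard: 137600 × 0.05 = 6880 MJ
African wildcat: 6880 × 0.05 = 344 MJ

344 MJ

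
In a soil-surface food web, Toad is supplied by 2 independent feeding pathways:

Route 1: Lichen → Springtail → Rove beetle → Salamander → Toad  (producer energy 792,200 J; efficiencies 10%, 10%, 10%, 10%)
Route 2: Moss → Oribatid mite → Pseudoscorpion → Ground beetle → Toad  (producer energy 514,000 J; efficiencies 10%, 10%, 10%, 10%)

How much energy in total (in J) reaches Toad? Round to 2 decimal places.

130.62 J

Route 1: 792200 × 0.1 × 0.1 × 0.1 × 0.1 = 79.22 J
Route 2: 514000 × 0.1 × 0.1 × 0.1 × 0.1 = 51.4 J
Total at Toad: 79.22 + 51.4 = 130.62 J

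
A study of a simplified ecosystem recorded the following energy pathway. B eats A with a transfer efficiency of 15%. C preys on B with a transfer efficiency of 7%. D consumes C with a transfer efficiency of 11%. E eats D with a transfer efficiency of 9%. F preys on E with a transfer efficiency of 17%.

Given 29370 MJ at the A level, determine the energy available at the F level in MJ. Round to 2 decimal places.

0.52 MJ

B: 29370 × 0.15 = 4405.5 MJ
C: 4405.5 × 0.07 = 308.385 MJ
D: 308.385 × 0.11 = 33.92235 MJ
E: 33.92235 × 0.09 = 3.0530115 MJ
F: 3.0530115 × 0.17 = 0.519011955 MJ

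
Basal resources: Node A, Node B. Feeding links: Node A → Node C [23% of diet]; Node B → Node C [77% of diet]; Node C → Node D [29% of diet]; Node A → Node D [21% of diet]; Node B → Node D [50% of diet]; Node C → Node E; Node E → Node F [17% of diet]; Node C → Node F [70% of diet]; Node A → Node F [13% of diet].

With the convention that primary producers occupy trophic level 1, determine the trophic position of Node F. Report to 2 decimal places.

3.04

Node C: 1 + (0.23×1 + 0.77×1) = 2
Node D: 1 + (0.29×2 + 0.21×1 + 0.5×1) = 2.29
Node E: 1 + 2 = 3
Node F: 1 + (0.17×3 + 0.7×2 + 0.13×1) = 3.04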